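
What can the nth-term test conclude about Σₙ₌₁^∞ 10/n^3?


lim(n→∞) 10/n^3 = 0
lim aₙ = 0 → nth-term test is INCONCLUSIVE
(Need other tests; this is actually a convergent p-series with p=3 > 1)

Inconclusive (lim aₙ = 0; need another test)


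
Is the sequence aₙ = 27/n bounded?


a₁ = 27, a₂ = 27/2, a₃ = 27/3, ...
0 < aₙ ≤ 27 for all n ≥ 1
Lower bound: 0, Upper bound: 27
The sequence IS bounded

Bounded (0 < aₙ ≤ 27)


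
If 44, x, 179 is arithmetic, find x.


AM = (44 + 179)/2 = 223/2 = 111.5

AM = 111.5


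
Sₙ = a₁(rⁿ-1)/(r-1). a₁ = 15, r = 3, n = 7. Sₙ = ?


Sₙ = 15×(3^7 - 1)/(3 - 1)
= 15×(2187 - 1)/2
= 15×2186/2
= 16395

S_7 = 16395


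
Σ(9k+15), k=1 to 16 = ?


Σ(9k+15) = 9·Σk + 15·n
= 9·136 + 15·16
= 1224 + 240 = 1464

Σ = 1464


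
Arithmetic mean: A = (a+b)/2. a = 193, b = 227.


AM = (193 + 227)/2 = 420/2 = 210

AM = 210


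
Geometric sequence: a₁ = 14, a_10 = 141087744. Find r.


r^(n-1) = aₙ/a₁
r^9 = 141087744/14 = 10077696
r = 10077696^(1/9)
= 6

r = 6


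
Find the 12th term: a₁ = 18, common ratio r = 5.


aₙ = a₁·r^(n-1)
= 18×5^11
= 18×48828125
= 878906250

a_12 = 878906250


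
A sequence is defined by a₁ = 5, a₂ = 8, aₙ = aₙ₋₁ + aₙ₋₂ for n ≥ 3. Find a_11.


Computing iteratively: 5, 8, 13, 21, 34, 55, 89, 144, 233, 377, 610
a_11 = 610

a_11 = 610


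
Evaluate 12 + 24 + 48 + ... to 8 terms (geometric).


Sₙ = 12×(2^8 - 1)/(2 - 1)
= 12×(256 - 1)/1
= 12×255/1
= 3060

S_8 = 3060


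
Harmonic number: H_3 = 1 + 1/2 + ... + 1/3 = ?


H_3 = 1/1 + 1/2 + 1/3
= 11/6
≈ 1.8333

H_3 = 11/6 ≈ 1.8333


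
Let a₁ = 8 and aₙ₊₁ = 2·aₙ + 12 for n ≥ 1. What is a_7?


Computing step by step:
a_1 = 8
a_2 = 28
a_3 = 68
a_4 = 148
a_5 = 308
a_6 = 628
a_7 = 1268


a_7 = 1268


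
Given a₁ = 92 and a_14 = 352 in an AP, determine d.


d = (aₙ - a₁)/(n-1)
= (352 - 92)/(14-1)
= 260/13 = 20

d = 20


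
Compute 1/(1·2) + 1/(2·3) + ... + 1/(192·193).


1/(k(k+1)) = 1/k - 1/(k+1) (partial fractions)
Telescoping: Σ = 1 - 1/193 = 192/193

Sum = 192/193


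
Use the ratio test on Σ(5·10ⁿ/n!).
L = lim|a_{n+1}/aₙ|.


aₙ = 5·10^n/n!
a_{n+1}/aₙ = 10^(n+1)/(n+1)! × n!/10^n  (constant 5 cancels)
= 10/(n+1)
L = lim(n→∞) 10/(n+1) = 0
L < 1 → series CONVERGES

Converges (ratio test: L = 0 < 1)


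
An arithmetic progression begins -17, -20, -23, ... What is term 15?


aₙ = a₁ + (n-1)d
= -17 + (15-1)×-3
= -17 - 42
= -59

a_15 = -59


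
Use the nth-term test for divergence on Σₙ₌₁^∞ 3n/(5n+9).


lim(n→∞) 3n/(5n+9) = 3/5 = 3/5  (divide numerator and denominator by n)
lim aₙ = 3/5 ≠ 0 → series DIVERGES

Diverges (lim aₙ = 3/5 ≠ 0)


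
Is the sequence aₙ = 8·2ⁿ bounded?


aₙ = 8·2ⁿ → as n→∞, aₙ→∞ (since base 2 > 1)
No finite upper bound exists
The sequence is UNBOUNDED

Unbounded (aₙ → ∞ as n → ∞)


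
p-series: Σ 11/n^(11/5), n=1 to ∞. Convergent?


p-series test: Σ c/n^p converges if p > 1, diverges if p ≤ 1 (constant c > 0 doesn't affect convergence).
p = 11/5
11/5 > 1 → CONVERGES

Converges (p = 11/5 > 1)


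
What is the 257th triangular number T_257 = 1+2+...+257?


n(n+1)/2 = 257×258/2 = 66306/2 = 33153

Σk = 33153


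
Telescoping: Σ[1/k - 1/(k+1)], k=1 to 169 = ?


Telescoping: adjacent terms cancel.
= 1/1 - 1/170
= 1 - 1/170 = 169/170

Sum = 169/170


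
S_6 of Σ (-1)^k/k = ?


S = -1 + 1/2 - 1/3 + 1/4 - 1/5 + 1/6
= -0.6167
(Full series converges to -ln(2) ≈ -0.6931)

S_6 = -0.6167


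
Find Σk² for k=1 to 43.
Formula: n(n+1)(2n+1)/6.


n = 43
n(n+1)(2n+1)/6 = 43×44×87/6
= 164604/6 = 27434

Σk² = 27434


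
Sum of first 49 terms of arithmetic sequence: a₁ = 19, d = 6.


aₙ = 19 + (49-1)×6 = 307
Sₙ = n(a₁+aₙ)/2 = 49×(19+307)/2
= 49×326/2 = 7987

S_49 = 7987


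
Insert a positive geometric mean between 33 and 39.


GM = √(33×39) = √1287 = 35.8748

GM = 35.8748


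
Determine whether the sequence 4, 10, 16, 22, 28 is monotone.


Differences: 6, 6, 6, 6
All differences > 0 → strictly INCREASING

Monotonically increasing


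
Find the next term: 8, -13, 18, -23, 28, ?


Pattern: alternating sign, magnitude arithmetic (d=5)
Terms: 8, -13, 18, -23, 28
Next term = -33

Next term = -33


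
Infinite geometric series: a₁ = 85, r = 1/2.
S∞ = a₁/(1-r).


S∞ = a₁/(1-r) = 85/(1 - 1/2)
= 85/(1/2)
= 170

S∞ = 170


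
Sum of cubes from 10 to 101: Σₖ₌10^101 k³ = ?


Σₖ₌10^101 k³ = [101·102/2]² − [9·10/2]²
= 26532801 − 2025 = 26530776

Σk³ = 26530776


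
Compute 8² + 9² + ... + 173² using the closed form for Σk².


Σₖ₌8^173 k² = Σₖ₌₁^173 k² − Σₖ₌₁^7 k²
= 173·174·347/6 − 7·8·15/6
= 1740899 − 140 = 1740759

Σk² = 1740759


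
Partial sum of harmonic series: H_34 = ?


H_34 = 1/1 + 1/2 + 1/3 + ... + 1/34
= 54062195834749/13127595717600
≈ 4.1182

H_34 = 54062195834749/13127595717600 ≈ 4.1182


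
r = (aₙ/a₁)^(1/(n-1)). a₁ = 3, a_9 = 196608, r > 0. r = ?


r^(n-1) = aₙ/a₁
r^8 = 196608/3 = 65536
r = 65536^(1/8)
= ±4; taking r > 0 gives r = 4

r = 4


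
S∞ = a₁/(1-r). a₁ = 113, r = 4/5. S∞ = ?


S∞ = a₁/(1-r) = 113/(1 - 4/5)
= 113/(1/5)
= 565

S∞ = 565


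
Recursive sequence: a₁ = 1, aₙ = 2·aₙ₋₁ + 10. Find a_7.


Computing step by step:
a_1 = 1
a_2 = 12
a_3 = 34
a_4 = 78
a_5 = 166
a_6 = 342
a_7 = 694


a_7 = 694


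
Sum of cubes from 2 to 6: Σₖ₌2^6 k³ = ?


Σₖ₌2^6 k³ = [6·7/2]² − [1·2/2]²
= 441 − 1 = 440

Σk³ = 440


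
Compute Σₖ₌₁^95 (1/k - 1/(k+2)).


Telescoping with gap 2: two head and two tail terms survive.
= (1 + 1/2) - (1/96 + 1/97)
= 3/2 - 1/96 - 1/97 = 13775/9312

Sum = 13775/9312


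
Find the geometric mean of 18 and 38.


GM = √(18×38) = √684 = 26.1534

GM = 26.1534


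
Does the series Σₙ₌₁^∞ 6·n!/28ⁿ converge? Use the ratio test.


aₙ = 6·n!/28^n
a_{n+1}/aₙ = (n+1)!/28^(n+1) × 28^n/n!  (constant 6 cancels)
= (n+1)/28
L = lim(n→∞) (n+1)/28 = ∞
L > 1 → series DIVERGES

Diverges (ratio test: L = ∞ > 1)


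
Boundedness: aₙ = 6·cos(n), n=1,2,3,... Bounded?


For all n, -1 ≤ cos(n) ≤ 1, so -6 ≤ 6·cos(n) ≤ 6
Lower bound: -6, Upper bound: 6
The sequence IS bounded

Bounded (-6 ≤ aₙ ≤ 6)


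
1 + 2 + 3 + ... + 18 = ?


n(n+1)/2 = 18×19/2 = 342/2 = 171

Σk = 171


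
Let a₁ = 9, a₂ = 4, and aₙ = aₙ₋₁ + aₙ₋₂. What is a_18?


Computing iteratively: 9, 4, 13, 17, 30, 47, 77, 124, 201, 325, 526, 851, ...
a_18 = 15271

a_18 = 15271


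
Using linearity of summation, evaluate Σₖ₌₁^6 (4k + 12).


Σ(4k+12) = 4·Σk + 12·n
= 4·21 + 12·6
= 84 + 72 = 156

Σ = 156


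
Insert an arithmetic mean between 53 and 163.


AM = (53 + 163)/2 = 216/2 = 108

AM = 108


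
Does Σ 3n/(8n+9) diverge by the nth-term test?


lim(n→∞) 3n/(8n+9) = 3/8 = 3/8  (divide numerator and denominator by n)
lim aₙ = 3/8 ≠ 0 → series DIVERGES

Diverges (lim aₙ = 3/8 ≠ 0)


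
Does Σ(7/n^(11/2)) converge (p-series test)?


p-series test: Σ c/n^p converges if p > 1, diverges if p ≤ 1 (constant c > 0 doesn't affect convergence).
p = 11/2
11/2 > 1 → CONVERGES

Converges (p = 11/2 > 1)


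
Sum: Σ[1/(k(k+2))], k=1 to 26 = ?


1/(k(k+2)) = (1/2)·(1/k - 1/(k+2)) (partial fractions)
Telescoping: Σ = (1/2)·(1 + 1/2 - 1/27 - 1/28) = 1079/1512

Sum = 1079/1512


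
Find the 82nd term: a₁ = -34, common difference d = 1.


aₙ = a₁ + (n-1)d
= -34 + (82-1)×1
= -34 + 81
= 47

a_82 = 47


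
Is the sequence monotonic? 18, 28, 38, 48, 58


Differences: 10, 10, 10, 10
All differences > 0 → strictly INCREASING

Monotonically increasing


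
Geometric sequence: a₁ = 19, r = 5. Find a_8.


aₙ = a₁·r^(n-1)
= 19×5^7
= 19×78125
= 1484375

a_8 = 1484375


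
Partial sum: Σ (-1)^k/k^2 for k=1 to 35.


S = -1 + 1/4 - 1/9 + 1/16 - 1/25 + 1/36 - 1/49 + 1/64 ± ...
= -0.8229
(Full series converges to -π²/12 ≈ -0.8225)

S_35 = -0.8229


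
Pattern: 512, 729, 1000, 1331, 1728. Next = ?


Pattern: perfect cubes: n³
Terms: 512, 729, 1000, 1331, 1728
Next term = 2197

Next term = 2197


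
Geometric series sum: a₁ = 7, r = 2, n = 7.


Sₙ = 7×(2^7 - 1)/(2 - 1)
= 7×(128 - 1)/1
= 7×127/1
= 889

S_7 = 889


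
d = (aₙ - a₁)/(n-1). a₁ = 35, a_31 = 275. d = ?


d = (aₙ - a₁)/(n-1)
= (275 - 35)/(31-1)
= 240/30 = 8

d = 8


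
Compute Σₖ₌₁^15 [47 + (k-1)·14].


aₙ = 47 + (15-1)×14 = 243
Sₙ = n(a₁+aₙ)/2 = 15×(47+243)/2
= 15×290/2 = 2175

S_15 = 2175


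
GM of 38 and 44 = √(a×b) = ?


GM = √(38×44) = √1672 = 40.8901

GM = 40.8901


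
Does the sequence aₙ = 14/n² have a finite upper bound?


a₁ = 14, a₂ = 14/4, a₃ = 14/9, ...
0 < aₙ ≤ 14 for all n ≥ 1
The sequence IS bounded

Bounded (0 < aₙ ≤ 14)


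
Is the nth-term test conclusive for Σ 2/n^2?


lim(n→∞) 2/n^2 = 0
lim aₙ = 0 → nth-term test is INCONCLUSIVE
(Need other tests; this is actually a convergent p-series with p=2 > 1)

Inconclusive (lim aₙ = 0; need another test)


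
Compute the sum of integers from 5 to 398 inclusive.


Σₖ₌5^398 k = Σₖ₌₁^398 k − Σₖ₌₁^4 k
= 398·399/2 − 4·5/2
= 79401 − 10 = 79391

Σk = 79391


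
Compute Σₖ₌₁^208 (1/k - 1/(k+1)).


Telescoping: adjacent terms cancel.
= 1/1 - 1/209
= 1 - 1/209 = 208/209

Sum = 208/209


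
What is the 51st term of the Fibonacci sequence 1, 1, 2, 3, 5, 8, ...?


Fibonacci sequence: 1, 1, 2, 3, 5, 8, 13, 21, 34, 55, 89, ...
F(51) = 20365011074

F(51) = 20365011074


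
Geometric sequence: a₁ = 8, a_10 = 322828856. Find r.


r^(n-1) = aₙ/a₁
r^9 = 322828856/8 = 40353607
r = 40353607^(1/9)
= 7

r = 7


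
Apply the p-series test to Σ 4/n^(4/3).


p-series test: Σ c/n^p converges if p > 1, diverges if p ≤ 1 (constant c > 0 doesn't affect convergence).
p = 4/3
4/3 > 1 → CONVERGES

Converges (p = 4/3 > 1)


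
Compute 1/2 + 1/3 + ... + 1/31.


Σₖ₌2^31 1/k = 1/2 + 1/3 + 1/4 + ... + 1/31
= 218572480850557/72201776446800
≈ 3.0272

Sum = 218572480850557/72201776446800 ≈ 3.0272


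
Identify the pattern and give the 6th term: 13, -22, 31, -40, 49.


Pattern: alternating sign, magnitude arithmetic (d=9)
Terms: 13, -22, 31, -40, 49
Next term = -58

Next term = -58


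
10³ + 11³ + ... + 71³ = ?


Σₖ₌10^71 k³ = [71·72/2]² − [9·10/2]²
= 6533136 − 2025 = 6531111

Σk³ = 6531111


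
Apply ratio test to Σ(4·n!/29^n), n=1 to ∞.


aₙ = 4·n!/29^n
a_{n+1}/aₙ = (n+1)!/29^(n+1) × 29^n/n!  (constant 4 cancels)
= (n+1)/29
L = lim(n→∞) (n+1)/29 = ∞
L > 1 → series DIVERGES

Diverges (ratio test: L = ∞ > 1)


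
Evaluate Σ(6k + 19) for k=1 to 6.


Σ(6k+19) = 6·Σk + 19·n
= 6·21 + 19·6
= 126 + 114 = 240

Σ = 240


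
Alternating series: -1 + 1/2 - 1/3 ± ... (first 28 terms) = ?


S = -1 + 1/2 - 1/3 + 1/4 - 1/5 + 1/6 - 1/7 + 1/8 ± ...
= -0.6756
(Full series converges to -ln(2) ≈ -0.6931)

S_28 = -0.6756


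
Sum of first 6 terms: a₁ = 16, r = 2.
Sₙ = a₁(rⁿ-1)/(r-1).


Sₙ = 16×(2^6 - 1)/(2 - 1)
= 16×(64 - 1)/1
= 16×63/1
= 1008

S_6 = 1008


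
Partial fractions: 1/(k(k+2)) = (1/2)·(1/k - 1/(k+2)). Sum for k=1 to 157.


1/(k(k+2)) = (1/2)·(1/k - 1/(k+2)) (partial fractions)
Telescoping: Σ = (1/2)·(1 + 1/2 - 1/158 - 1/159) = 18683/25122

Sum = 18683/25122


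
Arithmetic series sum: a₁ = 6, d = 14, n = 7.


aₙ = 6 + (7-1)×14 = 90
Sₙ = n(a₁+aₙ)/2 = 7×(6+90)/2
= 7×96/2 = 336

S_7 = 336


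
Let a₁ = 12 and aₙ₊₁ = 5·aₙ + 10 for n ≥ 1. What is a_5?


Computing step by step:
a_1 = 12
a_2 = 70
a_3 = 360
a_4 = 1810
a_5 = 9060


a_5 = 9060


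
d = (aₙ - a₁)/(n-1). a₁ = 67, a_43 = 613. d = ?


d = (aₙ - a₁)/(n-1)
= (613 - 67)/(43-1)
= 546/42 = 13

d = 13


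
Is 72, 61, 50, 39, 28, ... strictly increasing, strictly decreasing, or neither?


Differences: -11, -11, -11, -11
All differences < 0 → strictly DECREASING

Monotonically decreasing


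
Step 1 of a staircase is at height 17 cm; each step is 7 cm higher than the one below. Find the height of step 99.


aₙ = a₁ + (n-1)d
= 17 + (99-1)×7
= 17 + 686
= 703

a_99 = 703


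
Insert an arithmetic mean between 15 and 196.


AM = (15 + 196)/2 = 211/2 = 105.5

AM = 105.5


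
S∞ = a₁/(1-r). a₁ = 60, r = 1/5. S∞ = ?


S∞ = a₁/(1-r) = 60/(1 - 1/5)
= 60/(4/5)
= 75

S∞ = 75


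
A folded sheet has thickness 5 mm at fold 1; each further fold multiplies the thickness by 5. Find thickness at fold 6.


aₙ = a₁·r^(n-1)
= 5×5^5
= 5×3125
= 15625

a_6 = 15625


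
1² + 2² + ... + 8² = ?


n = 8
n(n+1)(2n+1)/6 = 8×9×17/6
= 1224/6 = 204

Σk² = 204


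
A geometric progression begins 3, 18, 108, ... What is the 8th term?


aₙ = a₁·r^(n-1)
= 3×6^7
= 3×279936
= 839808

a_8 = 839808


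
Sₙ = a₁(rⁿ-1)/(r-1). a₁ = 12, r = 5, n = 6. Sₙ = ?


Sₙ = 12×(5^6 - 1)/(5 - 1)
= 12×(15625 - 1)/4
= 12×15624/4
= 46872

S_6 = 46872


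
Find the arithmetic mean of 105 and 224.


AM = (105 + 224)/2 = 329/2 = 164.5

AM = 164.5


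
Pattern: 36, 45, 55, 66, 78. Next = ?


Pattern: triangular numbers: n(n+1)/2
Terms: 36, 45, 55, 66, 78
Next term = 91

Next term = 91


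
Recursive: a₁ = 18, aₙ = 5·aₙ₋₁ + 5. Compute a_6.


Computing step by step:
a_1 = 18
a_2 = 95
a_3 = 480
a_4 = 2405
a_5 = 12030
a_6 = 60155


a_6 = 60155


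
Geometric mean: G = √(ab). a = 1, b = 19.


GM = √(1×19) = √19 = 4.3589

GM = 4.3589


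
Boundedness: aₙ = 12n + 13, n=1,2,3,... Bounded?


aₙ = 12n + 13 → as n→∞, aₙ→∞
No finite upper bound exists
The sequence is UNBOUNDED

Unbounded (aₙ → ∞ as n → ∞)


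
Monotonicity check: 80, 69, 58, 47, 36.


Differences: -11, -11, -11, -11
All differences < 0 → strictly DECREASING

Monotonically decreasing


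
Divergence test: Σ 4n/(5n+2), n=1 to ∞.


lim(n→∞) 4n/(5n+2) = 4/5 = 4/5  (divide numerator and denominator by n)
lim aₙ = 4/5 ≠ 0 → series DIVERGES

Diverges (lim aₙ = 4/5 ≠ 0)


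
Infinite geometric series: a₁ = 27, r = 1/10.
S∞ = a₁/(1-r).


S∞ = a₁/(1-r) = 27/(1 - 1/10)
= 27/(9/10)
= 30

S∞ = 30


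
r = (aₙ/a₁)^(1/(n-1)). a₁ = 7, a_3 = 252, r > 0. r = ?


r^(n-1) = aₙ/a₁
r^2 = 252/7 = 36
r = 36^(1/2)
= ±6; taking r > 0 gives r = 6

r = 6


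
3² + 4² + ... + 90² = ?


Σₖ₌3^90 k² = Σₖ₌₁^90 k² − Σₖ₌₁^2 k²
= 90·91·181/6 − 2·3·5/6
= 247065 − 5 = 247060

Σk² = 247060


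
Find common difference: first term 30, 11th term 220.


d = (aₙ - a₁)/(n-1)
= (220 - 30)/(11-1)
= 190/10 = 19

d = 19


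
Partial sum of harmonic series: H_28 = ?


H_28 = 1/1 + 1/2 + 1/3 + ... + 1/28
= 315404588903/80313433200
≈ 3.9272

H_28 = 315404588903/80313433200 ≈ 3.9272


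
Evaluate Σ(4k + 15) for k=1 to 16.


Σ(4k+15) = 4·Σk + 15·n
= 4·136 + 15·16
= 544 + 240 = 784

Σ = 784


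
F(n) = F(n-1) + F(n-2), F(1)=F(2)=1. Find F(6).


Fibonacci sequence: 1, 1, 2, 3, 5, 8
F(6) = 8

F(6) = 8


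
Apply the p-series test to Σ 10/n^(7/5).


p-series test: Σ c/n^p converges if p > 1, diverges if p ≤ 1 (constant c > 0 doesn't affect convergence).
p = 7/5
7/5 > 1 → CONVERGES

Converges (p = 7/5 > 1)


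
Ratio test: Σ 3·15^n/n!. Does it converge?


aₙ = 3·15^n/n!
a_{n+1}/aₙ = 15^(n+1)/(n+1)! × n!/15^n  (constant 3 cancels)
= 15/(n+1)
L = lim(n→∞) 15/(n+1) = 0
L < 1 → series CONVERGES

Converges (ratio test: L = 0 < 1)


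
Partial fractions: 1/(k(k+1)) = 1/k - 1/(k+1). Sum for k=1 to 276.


1/(k(k+1)) = 1/k - 1/(k+1) (partial fractions)
Telescoping: Σ = 1 - 1/277 = 276/277

Sum = 276/277


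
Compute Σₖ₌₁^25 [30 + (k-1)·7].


aₙ = 30 + (25-1)×7 = 198
Sₙ = n(a₁+aₙ)/2 = 25×(30+198)/2
= 25×228/2 = 2850

S_25 = 2850


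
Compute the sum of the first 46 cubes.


n(n+1)/2 = 46×47/2 = 1081
Σk³ = 1081² = 1168561

Σk³ = 1168561


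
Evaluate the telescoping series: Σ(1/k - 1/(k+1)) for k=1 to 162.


Telescoping: adjacent terms cancel.
= 1/1 - 1/163
= 1 - 1/163 = 162/163

Sum = 162/163


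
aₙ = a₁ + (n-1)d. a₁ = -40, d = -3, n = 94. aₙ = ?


aₙ = a₁ + (n-1)d
= -40 + (94-1)×-3
= -40 - 279
= -319

a_94 = -319


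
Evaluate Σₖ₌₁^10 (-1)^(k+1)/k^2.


S = 1 - 1/4 + 1/9 - 1/16 + 1/25 - 1/36 + 1/49 - 1/64 ± ...
= 0.818
(Full series converges to +π²/12 ≈ +0.8225)

S_10 = 0.818


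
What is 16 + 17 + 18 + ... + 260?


Σₖ₌16^260 k = Σₖ₌₁^260 k − Σₖ₌₁^15 k
= 260·261/2 − 15·16/2
= 33930 − 120 = 33810

Σk = 33810


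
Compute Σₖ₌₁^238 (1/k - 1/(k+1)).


Telescoping: adjacent terms cancel.
= 1/1 - 1/239
= 1 - 1/239 = 238/239

Sum = 238/239


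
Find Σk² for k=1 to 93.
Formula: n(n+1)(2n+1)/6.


n = 93
n(n+1)(2n+1)/6 = 93×94×187/6
= 1634754/6 = 272459

Σk² = 272459


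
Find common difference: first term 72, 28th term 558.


d = (aₙ - a₁)/(n-1)
= (558 - 72)/(28-1)
= 486/27 = 18

d = 18


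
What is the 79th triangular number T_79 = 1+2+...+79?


n(n+1)/2 = 79×80/2 = 6320/2 = 3160

Σk = 3160


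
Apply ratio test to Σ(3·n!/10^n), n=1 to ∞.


aₙ = 3·n!/10^n
a_{n+1}/aₙ = (n+1)!/10^(n+1) × 10^n/n!  (constant 3 cancels)
= (n+1)/10
L = lim(n→∞) (n+1)/10 = ∞
L > 1 → series DIVERGES

Diverges (ratio test: L = ∞ > 1)


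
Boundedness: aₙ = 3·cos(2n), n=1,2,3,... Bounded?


For all n, -1 ≤ cos(2n) ≤ 1, so -3 ≤ 3·cos(2n) ≤ 3
Lower bound: -3, Upper bound: 3
The sequence IS bounded

Bounded (-3 ≤ aₙ ≤ 3)


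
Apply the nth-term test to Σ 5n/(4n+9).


lim(n→∞) 5n/(4n+9) = 5/4 = 5/4  (divide numerator and denominator by n)
lim aₙ = 5/4 ≠ 0 → series DIVERGES

Diverges (lim aₙ = 5/4 ≠ 0)


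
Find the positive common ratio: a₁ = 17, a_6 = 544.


r^(n-1) = aₙ/a₁
r^5 = 544/17 = 32
r = 32^(1/5)
= 2

r = 2


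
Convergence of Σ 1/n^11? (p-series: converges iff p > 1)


p-series test: Σ c/n^p converges if p > 1, diverges if p ≤ 1 (constant c > 0 doesn't affect convergence).
p = 11
11 > 1 → CONVERGES

Converges (p = 11 > 1)


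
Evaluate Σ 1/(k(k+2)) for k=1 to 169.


1/(k(k+2)) = (1/2)·(1/k - 1/(k+2)) (partial fractions)
Telescoping: Σ = (1/2)·(1 + 1/2 - 1/170 - 1/171) = 10816/14535

Sum = 10816/14535


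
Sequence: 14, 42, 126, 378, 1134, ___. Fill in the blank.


Pattern: geometric (r=3)
Terms: 14, 42, 126, 378, 1134
Next term = 3402

Next term = 3402


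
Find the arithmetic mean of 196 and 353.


AM = (196 + 353)/2 = 549/2 = 274.5

AM = 274.5


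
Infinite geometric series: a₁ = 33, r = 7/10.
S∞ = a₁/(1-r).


S∞ = a₁/(1-r) = 33/(1 - 7/10)
= 33/(3/10)
= 110

S∞ = 110


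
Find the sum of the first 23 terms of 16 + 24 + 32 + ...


aₙ = 16 + (23-1)×8 = 192
Sₙ = n(a₁+aₙ)/2 = 23×(16+192)/2
= 23×208/2 = 2392

S_23 = 2392


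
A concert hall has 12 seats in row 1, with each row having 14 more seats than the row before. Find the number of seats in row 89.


aₙ = a₁ + (n-1)d
= 12 + (89-1)×14
= 12 + 1232
= 1244

a_89 = 1244


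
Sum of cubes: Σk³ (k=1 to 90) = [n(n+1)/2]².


n(n+1)/2 = 90×91/2 = 4095
Σk³ = 4095² = 16769025

Σk³ = 16769025


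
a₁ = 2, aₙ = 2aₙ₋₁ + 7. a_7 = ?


Computing step by step:
a_1 = 2
a_2 = 11
a_3 = 29
a_4 = 65
a_5 = 137
a_6 = 281
a_7 = 569


a_7 = 569


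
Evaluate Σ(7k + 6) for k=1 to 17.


Σ(7k+6) = 7·Σk + 6·n
= 7·153 + 6·17
= 1071 + 102 = 1173

Σ = 1173


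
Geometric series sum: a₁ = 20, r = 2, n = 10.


Sₙ = 20×(2^10 - 1)/(2 - 1)
= 20×(1024 - 1)/1
= 20×1023/1
= 20460

S_10 = 20460


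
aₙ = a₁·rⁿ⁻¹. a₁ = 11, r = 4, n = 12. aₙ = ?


aₙ = a₁·r^(n-1)
= 11×4^11
= 11×4194304
= 46137344

a_12 = 46137344


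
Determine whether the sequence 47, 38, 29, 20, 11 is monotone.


Differences: -9, -9, -9, -9
All differences < 0 → strictly DECREASING

Monotonically decreasing


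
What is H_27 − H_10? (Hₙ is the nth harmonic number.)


Σₖ₌11^27 1/k = 1/11 + 1/12 + 1/13 + ... + 1/27
= 77300755793/80313433200
≈ 0.9625

Sum = 77300755793/80313433200 ≈ 0.9625


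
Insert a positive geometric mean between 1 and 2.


GM = √(1×2) = √2 = 1.4142

GM = 1.4142


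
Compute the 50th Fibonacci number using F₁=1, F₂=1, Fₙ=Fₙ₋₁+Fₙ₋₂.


Fibonacci sequence: 1, 1, 2, 3, 5, 8, 13, 21, 34, 55, 89, ...
F(50) = 12586269025

F(50) = 12586269025


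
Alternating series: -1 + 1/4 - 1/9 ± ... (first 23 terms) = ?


S = -1 + 1/4 - 1/9 + 1/16 - 1/25 + 1/36 - 1/49 + 1/64 ± ...
= -0.8234
(Full series converges to -π²/12 ≈ -0.8225)

S_23 = -0.8234


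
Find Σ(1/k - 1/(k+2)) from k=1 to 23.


Telescoping with gap 2: two head and two tail terms survive.
= (1 + 1/2) - (1/24 + 1/25)
= 3/2 - 1/24 - 1/25 = 851/600

Sum = 851/600


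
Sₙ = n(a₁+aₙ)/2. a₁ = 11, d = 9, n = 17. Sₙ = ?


aₙ = 11 + (17-1)×9 = 155
Sₙ = n(a₁+aₙ)/2 = 17×(11+155)/2
= 17×166/2 = 1411

S_17 = 1411


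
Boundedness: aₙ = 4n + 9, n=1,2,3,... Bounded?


aₙ = 4n + 9 → as n→∞, aₙ→∞
No finite upper bound exists
The sequence is UNBOUNDED

Unbounded (aₙ → ∞ as n → ∞)


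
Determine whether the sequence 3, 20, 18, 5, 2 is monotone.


Differences: 17, -2, -13, -3
Difference at position 1 is +17 (> 0) but position 2 is -2 (< 0) — sequence both rises and falls
→ NOT monotonic

Not monotonic


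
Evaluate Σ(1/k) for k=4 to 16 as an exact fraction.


Σₖ₌4^16 1/k = 1/4 + 1/5 + 1/6 + ... + 1/16
= 1115239/720720
≈ 1.5474

Sum = 1115239/720720 ≈ 1.5474


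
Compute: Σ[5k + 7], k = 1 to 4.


Σ(5k+7) = 5·Σk + 7·n
= 5·10 + 7·4
= 50 + 28 = 78

Σ = 78


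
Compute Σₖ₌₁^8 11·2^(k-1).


Sₙ = 11×(2^8 - 1)/(2 - 1)
= 11×(256 - 1)/1
= 11×255/1
= 2805

S_8 = 2805


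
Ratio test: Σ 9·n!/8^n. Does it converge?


aₙ = 9·n!/8^n
a_{n+1}/aₙ = (n+1)!/8^(n+1) × 8^n/n!  (constant 9 cancels)
= (n+1)/8
L = lim(n→∞) (n+1)/8 = ∞
L > 1 → series DIVERGES

Diverges (ratio test: L = ∞ > 1)


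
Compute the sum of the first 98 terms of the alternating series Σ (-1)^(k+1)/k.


S = 1 - 1/2 + 1/3 - 1/4 + 1/5 - 1/6 + 1/7 - 1/8 ± ...
= 0.6881
(Full series converges to +ln(2) ≈ +0.6931)

S_98 = 0.6881


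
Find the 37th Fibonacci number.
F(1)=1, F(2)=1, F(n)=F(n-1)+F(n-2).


Fibonacci sequence: 1, 1, 2, 3, 5, 8, 13, 21, 34, 55, 89, ...
F(37) = 24157817

F(37) = 24157817


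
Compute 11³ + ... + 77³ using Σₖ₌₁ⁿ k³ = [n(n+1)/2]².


Σₖ₌11^77 k³ = [77·78/2]² − [10·11/2]²
= 9018009 − 3025 = 9014984

Σk³ = 9014984


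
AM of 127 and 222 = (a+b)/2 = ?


AM = (127 + 222)/2 = 349/2 = 174.5

AM = 174.5


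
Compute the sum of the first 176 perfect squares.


n = 176
n(n+1)(2n+1)/6 = 176×177×353/6
= 10996656/6 = 1832776

Σk² = 1832776


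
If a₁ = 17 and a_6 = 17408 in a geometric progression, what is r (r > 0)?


r^(n-1) = aₙ/a₁
r^5 = 17408/17 = 1024
r = 1024^(1/5)
= 4

r = 4


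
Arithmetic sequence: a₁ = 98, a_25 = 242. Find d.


d = (aₙ - a₁)/(n-1)
= (242 - 98)/(25-1)
= 144/24 = 6

d = 6


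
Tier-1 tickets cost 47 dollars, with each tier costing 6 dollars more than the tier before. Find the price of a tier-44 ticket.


aₙ = a₁ + (n-1)d
= 47 + (44-1)×6
= 47 + 258
= 305

a_44 = 305


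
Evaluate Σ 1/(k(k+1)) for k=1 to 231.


1/(k(k+1)) = 1/k - 1/(k+1) (partial fractions)
Telescoping: Σ = 1 - 1/232 = 231/232

Sum = 231/232


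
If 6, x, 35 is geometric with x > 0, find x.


GM = √(6×35) = √210 = 14.4914

GM = 14.4914


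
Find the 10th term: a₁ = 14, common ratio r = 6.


aₙ = a₁·r^(n-1)
= 14×6^9
= 14×10077696
= 141087744

a_10 = 141087744


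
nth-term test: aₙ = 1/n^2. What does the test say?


lim(n→∞) 1/n^2 = 0
lim aₙ = 0 → nth-term test is INCONCLUSIVE
(Need other tests; this is actually a convergent p-series with p=2 > 1)

Inconclusive (lim aₙ = 0; need another test)


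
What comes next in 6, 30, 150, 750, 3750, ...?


Pattern: geometric (r=5)
Terms: 6, 30, 150, 750, 3750
Next term = 18750

Next term = 18750


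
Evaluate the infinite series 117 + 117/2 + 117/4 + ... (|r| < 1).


S∞ = a₁/(1-r) = 117/(1 - 1/2)
= 117/(1/2)
= 234

S∞ = 234


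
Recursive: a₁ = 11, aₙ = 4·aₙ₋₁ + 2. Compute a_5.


Computing step by step:
a_1 = 11
a_2 = 46
a_3 = 186
a_4 = 746
a_5 = 2986


a_5 = 2986


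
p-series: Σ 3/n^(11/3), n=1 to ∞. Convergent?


p-series test: Σ c/n^p converges if p > 1, diverges if p ≤ 1 (constant c > 0 doesn't affect convergence).
p = 11/3
11/3 > 1 → CONVERGES

Converges (p = 11/3 > 1)


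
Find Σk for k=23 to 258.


Σₖ₌23^258 k = Σₖ₌₁^258 k − Σₖ₌₁^22 k
= 258·259/2 − 22·23/2
= 33411 − 253 = 33158

Σk = 33158


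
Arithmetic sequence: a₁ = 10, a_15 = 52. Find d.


d = (aₙ - a₁)/(n-1)
= (52 - 10)/(15-1)
= 42/14 = 3

d = 3


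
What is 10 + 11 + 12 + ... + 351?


Σₖ₌10^351 k = Σₖ₌₁^351 k − Σₖ₌₁^9 k
= 351·352/2 − 9·10/2
= 61776 − 45 = 61731

Σk = 61731


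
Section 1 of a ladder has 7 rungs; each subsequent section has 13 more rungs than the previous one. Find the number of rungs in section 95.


aₙ = a₁ + (n-1)d
= 7 + (95-1)×13
= 7 + 1222
= 1229

a_95 = 1229


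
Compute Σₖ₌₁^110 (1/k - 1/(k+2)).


Telescoping with gap 2: two head and two tail terms survive.
= (1 + 1/2) - (1/111 + 1/112)
= 3/2 - 1/111 - 1/112 = 18425/12432

Sum = 18425/12432


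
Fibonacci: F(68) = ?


Fibonacci sequence: 1, 1, 2, 3, 5, 8, 13, 21, 34, 55, 89, ...
F(68) = 72723460248141

F(68) = 72723460248141


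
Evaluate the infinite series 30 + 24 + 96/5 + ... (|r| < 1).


S∞ = a₁/(1-r) = 30/(1 - 4/5)
= 30/(1/5)
= 150

S∞ = 150


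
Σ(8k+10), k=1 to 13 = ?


Σ(8k+10) = 8·Σk + 10·n
= 8·91 + 10·13
= 728 + 130 = 858

Σ = 858


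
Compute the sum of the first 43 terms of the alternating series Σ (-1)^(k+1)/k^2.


S = 1 - 1/4 + 1/9 - 1/16 + 1/25 - 1/36 + 1/49 - 1/64 ± ...
= 0.8227
(Full series converges to +π²/12 ≈ +0.8225)

S_43 = 0.8227


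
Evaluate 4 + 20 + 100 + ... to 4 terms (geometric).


Sₙ = 4×(5^4 - 1)/(5 - 1)
= 4×(625 - 1)/4
= 4×624/4
= 624

S_4 = 624


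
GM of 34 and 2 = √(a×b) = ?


GM = √(34×2) = √68 = 8.2462

GM = 8.2462


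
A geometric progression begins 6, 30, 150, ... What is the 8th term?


aₙ = a₁·r^(n-1)
= 6×5^7
= 6×78125
= 468750

a_8 = 468750


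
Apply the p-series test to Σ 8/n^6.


p-series test: Σ c/n^p converges if p > 1, diverges if p ≤ 1 (constant c > 0 doesn't affect convergence).
p = 6
6 > 1 → CONVERGES

Converges (p = 6 > 1)


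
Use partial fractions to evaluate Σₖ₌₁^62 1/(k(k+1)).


1/(k(k+1)) = 1/k - 1/(k+1) (partial fractions)
Telescoping: Σ = 1 - 1/63 = 62/63

Sum = 62/63


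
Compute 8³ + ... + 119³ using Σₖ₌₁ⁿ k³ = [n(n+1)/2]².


Σₖ₌8^119 k³ = [119·120/2]² − [7·8/2]²
= 50979600 − 784 = 50978816

Σk³ = 50978816


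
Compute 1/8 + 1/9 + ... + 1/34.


Σₖ₌8^34 1/k = 1/8 + 1/9 + 1/10 + ... + 1/34
= 20024215509829/13127595717600
≈ 1.5254

Sum = 20024215509829/13127595717600 ≈ 1.5254


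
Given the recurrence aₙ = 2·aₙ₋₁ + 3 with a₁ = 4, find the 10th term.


Computing step by step:
a_1 = 4
a_2 = 11
a_3 = 25
a_4 = 53
a_5 = 109
a_6 = 221
a_7 = 445
a_8 = 893
a_9 = 1789
a_10 = 3581


a_10 = 3581


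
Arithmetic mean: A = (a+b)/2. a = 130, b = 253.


AM = (130 + 253)/2 = 383/2 = 191.5

AM = 191.5


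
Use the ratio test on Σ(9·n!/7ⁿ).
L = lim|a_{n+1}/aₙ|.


aₙ = 9·n!/7^n
a_{n+1}/aₙ = (n+1)!/7^(n+1) × 7^n/n!  (constant 9 cancels)
= (n+1)/7
L = lim(n→∞) (n+1)/7 = ∞
L > 1 → series DIVERGES

Diverges (ratio test: L = ∞ > 1)


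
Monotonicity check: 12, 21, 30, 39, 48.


Differences: 9, 9, 9, 9
All differences > 0 → strictly INCREASING

Monotonically increasing


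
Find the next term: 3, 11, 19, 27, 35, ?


Pattern: arithmetic (d=8)
Terms: 3, 11, 19, 27, 35
Next term = 43

Next term = 43


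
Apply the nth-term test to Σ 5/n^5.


lim(n→∞) 5/n^5 = 0
lim aₙ = 0 → nth-term test is INCONCLUSIVE
(Need other tests; this is actually a convergent p-series with p=5 > 1)

Inconclusive (lim aₙ = 0; need another test)


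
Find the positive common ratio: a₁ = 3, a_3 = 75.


r^(n-1) = aₙ/a₁
r^2 = 75/3 = 25
r = 25^(1/2)
= ±5; taking r > 0 gives r = 5

r = 5


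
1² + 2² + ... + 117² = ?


n = 117
n(n+1)(2n+1)/6 = 117×118×235/6
= 3244410/6 = 540735

Σk² = 540735


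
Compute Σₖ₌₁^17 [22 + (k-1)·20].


aₙ = 22 + (17-1)×20 = 342
Sₙ = n(a₁+aₙ)/2 = 17×(22+342)/2
= 17×364/2 = 3094

S_17 = 3094


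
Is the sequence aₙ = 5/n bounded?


a₁ = 5, a₂ = 5/2, a₃ = 5/3, ...
0 < aₙ ≤ 5 for all n ≥ 1
Lower bound: 0, Upper bound: 5
The sequence IS bounded

Bounded (0 < aₙ ≤ 5)


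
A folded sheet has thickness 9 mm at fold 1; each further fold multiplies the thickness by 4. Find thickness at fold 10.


aₙ = a₁·r^(n-1)
= 9×4^9
= 9×262144
= 2359296

a_10 = 2359296


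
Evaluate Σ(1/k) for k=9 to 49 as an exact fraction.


Σₖ₌9^49 1/k = 1/9 + 1/10 + 1/11 + ... + 1/49
= 5458496445241979692451/3099044504245996706400
≈ 1.7613

Sum = 5458496445241979692451/3099044504245996706400 ≈ 1.7613


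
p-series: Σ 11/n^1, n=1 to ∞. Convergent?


p-series test: Σ c/n^p converges if p > 1, diverges if p ≤ 1 (constant c > 0 doesn't affect convergence).
p = 1
1 ≤ 1 → DIVERGES

Diverges (p = 1 ≤ 1)


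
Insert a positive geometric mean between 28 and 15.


GM = √(28×15) = √420 = 20.4939

GM = 20.4939


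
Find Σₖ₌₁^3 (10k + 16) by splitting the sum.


Σ(10k+16) = 10·Σk + 16·n
= 10·6 + 16·3
= 60 + 48 = 108

Σ = 108


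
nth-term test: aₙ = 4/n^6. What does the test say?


lim(n→∞) 4/n^6 = 0
lim aₙ = 0 → nth-term test is INCONCLUSIVE
(Need other tests; this is actually a convergent p-series with p=6 > 1)

Inconclusive (lim aₙ = 0; need another test)


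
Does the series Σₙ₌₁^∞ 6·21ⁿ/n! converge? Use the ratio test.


aₙ = 6·21^n/n!
a_{n+1}/aₙ = 21^(n+1)/(n+1)! × n!/21^n  (constant 6 cancels)
= 21/(n+1)
L = lim(n→∞) 21/(n+1) = 0
L < 1 → series CONVERGES

Converges (ratio test: L = 0 < 1)


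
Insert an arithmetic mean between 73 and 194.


AM = (73 + 194)/2 = 267/2 = 133.5

AM = 133.5


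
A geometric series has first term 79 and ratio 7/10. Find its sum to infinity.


S∞ = a₁/(1-r) = 79/(1 - 7/10)
= 79/(3/10)
= 790/3

S∞ = 790/3


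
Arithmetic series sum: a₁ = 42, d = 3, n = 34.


aₙ = 42 + (34-1)×3 = 141
Sₙ = n(a₁+aₙ)/2 = 34×(42+141)/2
= 34×183/2 = 3111

S_34 = 3111


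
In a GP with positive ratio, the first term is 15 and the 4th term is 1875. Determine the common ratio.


r^(n-1) = aₙ/a₁
r^3 = 1875/15 = 125
r = 125^(1/3)
= 5

r = 5


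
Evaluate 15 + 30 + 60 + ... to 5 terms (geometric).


Sₙ = 15×(2^5 - 1)/(2 - 1)
= 15×(32 - 1)/1
= 15×31/1
= 465

S_5 = 465


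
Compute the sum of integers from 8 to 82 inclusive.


Σₖ₌8^82 k = Σₖ₌₁^82 k − Σₖ₌₁^7 k
= 82·83/2 − 7·8/2
= 3403 − 28 = 3375

Σk = 3375


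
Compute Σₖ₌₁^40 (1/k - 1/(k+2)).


Telescoping with gap 2: two head and two tail terms survive.
= (1 + 1/2) - (1/41 + 1/42)
= 3/2 - 1/41 - 1/42 = 1250/861

Sum = 1250/861


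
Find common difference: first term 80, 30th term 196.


d = (aₙ - a₁)/(n-1)
= (196 - 80)/(30-1)
= 116/29 = 4

d = 4


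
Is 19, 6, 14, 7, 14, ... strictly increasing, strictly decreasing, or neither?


Differences: -13, 8, -7, 7
Difference at position 2 is +8 (> 0) but position 1 is -13 (< 0) — sequence both rises and falls
→ NOT monotonic

Not monotonic


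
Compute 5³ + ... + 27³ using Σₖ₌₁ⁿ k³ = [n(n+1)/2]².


Σₖ₌5^27 k³ = [27·28/2]² − [4·5/2]²
= 142884 − 100 = 142784

Σk³ = 142784


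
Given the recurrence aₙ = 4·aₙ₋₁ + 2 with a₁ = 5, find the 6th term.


Computing step by step:
a_1 = 5
a_2 = 22
a_3 = 90
a_4 = 362
a_5 = 1450
a_6 = 5802


a_6 = 5802


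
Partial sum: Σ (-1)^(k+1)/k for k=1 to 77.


S = 1 - 1/2 + 1/3 - 1/4 + 1/5 - 1/6 + 1/7 - 1/8 ± ...
= 0.6996
(Full series converges to +ln(2) ≈ +0.6931)

S_77 = 0.6996


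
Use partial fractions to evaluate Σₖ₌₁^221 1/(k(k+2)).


1/(k(k+2)) = (1/2)·(1/k - 1/(k+2)) (partial fractions)
Telescoping: Σ = (1/2)·(1 + 1/2 - 1/222 - 1/223) = 36907/49506

Sum = 36907/49506


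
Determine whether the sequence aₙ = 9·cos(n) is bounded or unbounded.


For all n, -1 ≤ cos(n) ≤ 1, so -9 ≤ 9·cos(n) ≤ 9
Lower bound: -9, Upper bound: 9
The sequence IS bounded

Bounded (-9 ≤ aₙ ≤ 9)


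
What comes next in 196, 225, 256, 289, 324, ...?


Pattern: perfect squares: n²
Terms: 196, 225, 256, 289, 324
Next term = 361

Next term = 361


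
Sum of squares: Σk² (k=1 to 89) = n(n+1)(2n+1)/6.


n = 89
n(n+1)(2n+1)/6 = 89×90×179/6
= 1433790/6 = 238965

Σk² = 238965


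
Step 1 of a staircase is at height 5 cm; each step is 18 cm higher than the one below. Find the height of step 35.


aₙ = a₁ + (n-1)d
= 5 + (35-1)×18
= 5 + 612
= 617

a_35 = 617


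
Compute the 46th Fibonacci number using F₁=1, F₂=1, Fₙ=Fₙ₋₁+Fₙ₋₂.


Fibonacci sequence: 1, 1, 2, 3, 5, 8, 13, 21, 34, 55, 89, ...
F(46) = 1836311903

F(46) = 1836311903


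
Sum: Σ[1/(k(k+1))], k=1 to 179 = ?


1/(k(k+1)) = 1/k - 1/(k+1) (partial fractions)
Telescoping: Σ = 1 - 1/180 = 179/180

Sum = 179/180


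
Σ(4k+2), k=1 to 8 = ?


Σ(4k+2) = 4·Σk + 2·n
= 4·36 + 2·8
= 144 + 16 = 160

Σ = 160


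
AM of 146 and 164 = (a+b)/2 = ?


AM = (146 + 164)/2 = 310/2 = 155

AM = 155


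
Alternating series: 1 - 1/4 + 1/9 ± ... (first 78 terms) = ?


S = 1 - 1/4 + 1/9 - 1/16 + 1/25 - 1/36 + 1/49 - 1/64 ± ...
= 0.8224
(Full series converges to +π²/12 ≈ +0.8225)

S_78 = 0.8224


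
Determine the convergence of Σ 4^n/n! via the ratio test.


aₙ = 4^n/n!
a_{n+1}/aₙ = 4^(n+1)/(n+1)! × n!/4^n
= 4/(n+1)
L = lim(n→∞) 4/(n+1) = 0
L < 1 → series CONVERGES

Converges (ratio test: L = 0 < 1)


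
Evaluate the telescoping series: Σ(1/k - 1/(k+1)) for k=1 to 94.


Telescoping: adjacent terms cancel.
= 1/1 - 1/95
= 1 - 1/95 = 94/95

Sum = 94/95


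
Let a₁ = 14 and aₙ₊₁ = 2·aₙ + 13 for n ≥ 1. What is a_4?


Computing step by step:
a_1 = 14
a_2 = 41
a_3 = 95
a_4 = 203


a_4 = 203


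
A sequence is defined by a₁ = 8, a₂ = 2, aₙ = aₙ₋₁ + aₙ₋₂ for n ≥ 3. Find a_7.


Computing iteratively: 8, 2, 10, 12, 22, 34, 56
a_7 = 56

a_7 = 56


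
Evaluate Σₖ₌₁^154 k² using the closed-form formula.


n = 154
n(n+1)(2n+1)/6 = 154×155×309/6
= 7375830/6 = 1229305

Σk² = 1229305


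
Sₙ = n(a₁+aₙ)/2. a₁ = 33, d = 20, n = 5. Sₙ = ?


aₙ = 33 + (5-1)×20 = 113
Sₙ = n(a₁+aₙ)/2 = 5×(33+113)/2
= 5×146/2 = 365

S_5 = 365


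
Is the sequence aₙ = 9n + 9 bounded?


aₙ = 9n + 9 → as n→∞, aₙ→∞
No finite upper bound exists
The sequence is UNBOUNDED

Unbounded (aₙ → ∞ as n → ∞)


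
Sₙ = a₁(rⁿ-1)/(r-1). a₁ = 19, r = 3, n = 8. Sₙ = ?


Sₙ = 19×(3^8 - 1)/(3 - 1)
= 19×(6561 - 1)/2
= 19×6560/2
= 62320

S_8 = 62320


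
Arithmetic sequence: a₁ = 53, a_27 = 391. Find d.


d = (aₙ - a₁)/(n-1)
= (391 - 53)/(27-1)
= 338/26 = 13

d = 13


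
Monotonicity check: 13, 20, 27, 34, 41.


Differences: 7, 7, 7, 7
All differences > 0 → strictly INCREASING

Monotonically increasing


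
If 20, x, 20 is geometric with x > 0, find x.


GM = √(20×20) = √400 = 20

GM = 20


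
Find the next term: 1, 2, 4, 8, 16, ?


Pattern: powers of 2: 2ⁿ
Terms: 1, 2, 4, 8, 16
Next term = 32

Next term = 32


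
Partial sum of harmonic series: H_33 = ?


H_33 = 1/1 + 1/2 + 1/3 + ... + 1/33
= 53676090078349/13127595717600
≈ 4.0888

H_33 = 53676090078349/13127595717600 ≈ 4.0888


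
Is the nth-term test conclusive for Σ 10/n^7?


lim(n→∞) 10/n^7 = 0
lim aₙ = 0 → nth-term test is INCONCLUSIVE
(Need other tests; this is actually a convergent p-series with p=7 > 1)

Inconclusive (lim aₙ = 0; need another test)


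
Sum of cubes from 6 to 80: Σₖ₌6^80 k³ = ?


Σₖ₌6^80 k³ = [80·81/2]² − [5·6/2]²
= 10497600 − 225 = 10497375

Σk³ = 10497375


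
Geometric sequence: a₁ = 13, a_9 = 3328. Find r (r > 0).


r^(n-1) = aₙ/a₁
r^8 = 3328/13 = 256
r = 256^(1/8)
= ±2; taking r > 0 gives r = 2

r = 2


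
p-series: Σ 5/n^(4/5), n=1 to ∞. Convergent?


p-series test: Σ c/n^p converges if p > 1, diverges if p ≤ 1 (constant c > 0 doesn't affect convergence).
p = 4/5
4/5 ≤ 1 → DIVERGES

Diverges (p = 4/5 ≤ 1)


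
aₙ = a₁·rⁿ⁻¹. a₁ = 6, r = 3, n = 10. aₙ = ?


aₙ = a₁·r^(n-1)
= 6×3^9
= 6×19683
= 118098

a_10 = 118098


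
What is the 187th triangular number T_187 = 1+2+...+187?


n(n+1)/2 = 187×188/2 = 35156/2 = 17578

Σk = 17578


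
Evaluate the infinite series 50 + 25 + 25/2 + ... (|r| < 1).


S∞ = a₁/(1-r) = 50/(1 - 1/2)
= 50/(1/2)
= 100

S∞ = 100


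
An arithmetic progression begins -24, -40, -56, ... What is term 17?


aₙ = a₁ + (n-1)d
= -24 + (17-1)×-16
= -24 - 256
= -280

a_17 = -280


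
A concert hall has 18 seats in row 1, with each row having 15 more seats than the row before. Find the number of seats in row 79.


aₙ = a₁ + (n-1)d
= 18 + (79-1)×15
= 18 + 1170
= 1188

a_79 = 1188


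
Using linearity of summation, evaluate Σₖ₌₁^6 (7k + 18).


Σ(7k+18) = 7·Σk + 18·n
= 7·21 + 18·6
= 147 + 108 = 255

Σ = 255


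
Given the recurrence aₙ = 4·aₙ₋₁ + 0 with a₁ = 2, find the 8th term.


Computing step by step:
a_1 = 2
a_2 = 8
a_3 = 32
a_4 = 128
a_5 = 512
a_6 = 2048
a_7 = 8192
a_8 = 32768


a_8 = 32768


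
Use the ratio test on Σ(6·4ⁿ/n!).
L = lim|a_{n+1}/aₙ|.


aₙ = 6·4^n/n!
a_{n+1}/aₙ = 4^(n+1)/(n+1)! × n!/4^n  (constant 6 cancels)
= 4/(n+1)
L = lim(n→∞) 4/(n+1) = 0
L < 1 → series CONVERGES

Converges (ratio test: L = 0 < 1)


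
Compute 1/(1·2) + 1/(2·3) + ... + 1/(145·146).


1/(k(k+1)) = 1/k - 1/(k+1) (partial fractions)
Telescoping: Σ = 1 - 1/146 = 145/146

Sum = 145/146


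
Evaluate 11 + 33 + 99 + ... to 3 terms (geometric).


Sₙ = 11×(3^3 - 1)/(3 - 1)
= 11×(27 - 1)/2
= 11×26/2
= 143

S_3 = 143
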